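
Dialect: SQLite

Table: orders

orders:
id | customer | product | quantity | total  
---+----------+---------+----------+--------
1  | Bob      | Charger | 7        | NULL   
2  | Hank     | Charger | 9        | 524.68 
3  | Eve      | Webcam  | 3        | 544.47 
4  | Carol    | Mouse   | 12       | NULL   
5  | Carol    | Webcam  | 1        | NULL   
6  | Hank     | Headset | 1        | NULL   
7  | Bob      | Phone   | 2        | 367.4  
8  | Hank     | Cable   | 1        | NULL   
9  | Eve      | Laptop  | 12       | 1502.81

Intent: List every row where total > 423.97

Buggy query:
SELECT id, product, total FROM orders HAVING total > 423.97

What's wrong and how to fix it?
Bug: HAVING filters the output of aggregation, but this query has no GROUP BY and no aggregate functions, so SQLite rejects it (HAVING clause on a non-aggregate query); the condition here is per row

Fix: Use WHERE for row-level filtering

Corrected query:
SELECT id, product, total FROM orders WHERE total > 423.97

Result:
id | product | total  
---+---------+--------
2  | Charger | 524.68 
3  | Webcam  | 544.47 
9  | Laptop  | 1502.81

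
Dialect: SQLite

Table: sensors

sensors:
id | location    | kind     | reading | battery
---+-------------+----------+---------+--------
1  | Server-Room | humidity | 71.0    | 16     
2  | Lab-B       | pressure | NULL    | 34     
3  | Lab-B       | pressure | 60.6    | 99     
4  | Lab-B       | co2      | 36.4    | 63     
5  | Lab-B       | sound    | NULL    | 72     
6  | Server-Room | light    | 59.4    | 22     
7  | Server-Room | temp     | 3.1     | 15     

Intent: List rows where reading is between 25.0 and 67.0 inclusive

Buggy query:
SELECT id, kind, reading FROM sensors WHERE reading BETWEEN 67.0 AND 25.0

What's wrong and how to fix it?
Bug: BETWEEN expects the lower bound first; with 67.0 AND 25.0 the range is empty

Fix: Write BETWEEN 25.0 AND 67.0

Corrected query:
SELECT id, kind, reading FROM sensors WHERE reading BETWEEN 25.0 AND 67.0

Result:
id | kind     | reading
---+----------+--------
3  | pressure | 60.6   
4  | co2      | 36.4   
6  | light    | 59.4   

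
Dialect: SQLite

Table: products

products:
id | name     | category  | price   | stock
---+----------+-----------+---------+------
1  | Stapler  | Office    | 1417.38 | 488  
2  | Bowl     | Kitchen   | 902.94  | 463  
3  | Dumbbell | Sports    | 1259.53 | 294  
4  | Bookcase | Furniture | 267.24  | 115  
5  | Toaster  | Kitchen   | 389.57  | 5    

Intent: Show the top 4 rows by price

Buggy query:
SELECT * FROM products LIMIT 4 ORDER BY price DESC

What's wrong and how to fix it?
Bug: LIMIT must come after ORDER BY

Fix: Swap the clauses: ORDER BY first, then LIMIT

Corrected query:
SELECT * FROM products ORDER BY price DESC LIMIT 4

Result:
id | name     | category | price   | stock
---+----------+----------+---------+------
1  | Stapler  | Office   | 1417.38 | 488  
3  | Dumbbell | Sports   | 1259.53 | 294  
2  | Bowl     | Kitchen  | 902.94  | 463  
5  | Toaster  | Kitchen  | 389.57  | 5    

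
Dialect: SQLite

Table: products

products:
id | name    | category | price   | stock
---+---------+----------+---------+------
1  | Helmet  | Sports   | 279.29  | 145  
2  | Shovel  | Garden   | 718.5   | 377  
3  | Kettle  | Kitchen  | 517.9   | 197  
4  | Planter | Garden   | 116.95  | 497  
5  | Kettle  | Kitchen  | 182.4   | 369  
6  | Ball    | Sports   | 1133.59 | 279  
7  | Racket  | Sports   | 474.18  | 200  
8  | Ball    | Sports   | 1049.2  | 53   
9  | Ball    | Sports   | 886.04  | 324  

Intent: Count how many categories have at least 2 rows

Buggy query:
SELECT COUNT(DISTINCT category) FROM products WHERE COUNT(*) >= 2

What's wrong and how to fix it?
Bug: WHERE filters individual rows, not groups, so a group-level COUNT is invalid there

Fix: Use a subquery that GROUPs and filters with HAVING, then count its rows

Corrected query:
SELECT COUNT(*) FROM (SELECT category FROM products GROUP BY category HAVING COUNT(*) >= 2)

Result:
COUNT(*)
--------
3       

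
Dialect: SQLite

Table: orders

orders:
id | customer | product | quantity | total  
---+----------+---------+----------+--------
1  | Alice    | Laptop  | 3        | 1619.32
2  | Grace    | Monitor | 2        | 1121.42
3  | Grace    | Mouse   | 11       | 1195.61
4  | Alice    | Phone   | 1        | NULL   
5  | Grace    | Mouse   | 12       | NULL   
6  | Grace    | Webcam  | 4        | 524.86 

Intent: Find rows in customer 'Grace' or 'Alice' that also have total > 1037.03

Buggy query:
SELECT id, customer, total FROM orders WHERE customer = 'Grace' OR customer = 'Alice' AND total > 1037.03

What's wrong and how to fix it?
Bug: AND binds tighter than OR, so this parses as customer = 'Grace' OR (customer = 'Alice' AND total > 1037.03)

Fix: Group the OR with parentheses (or use IN), then AND the threshold

Corrected query:
SELECT id, customer, total FROM orders WHERE (customer = 'Grace' OR customer = 'Alice') AND total > 1037.03

Result:
id | customer | total  
---+----------+--------
1  | Alice    | 1619.32
2  | Grace    | 1121.42
3  | Grace    | 1195.61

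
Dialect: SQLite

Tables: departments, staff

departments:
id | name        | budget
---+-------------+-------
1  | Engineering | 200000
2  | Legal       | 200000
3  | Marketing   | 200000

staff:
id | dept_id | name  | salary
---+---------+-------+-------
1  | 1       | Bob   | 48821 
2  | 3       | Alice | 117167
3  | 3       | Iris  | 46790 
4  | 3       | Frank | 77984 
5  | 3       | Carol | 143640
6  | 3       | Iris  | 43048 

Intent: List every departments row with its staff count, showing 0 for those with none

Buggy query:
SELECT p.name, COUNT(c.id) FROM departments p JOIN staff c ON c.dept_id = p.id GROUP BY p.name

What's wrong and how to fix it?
Bug: INNER JOIN drops departments rows that have no matching staff rows

Fix: Switch to LEFT JOIN to retain unmatched parent rows

Corrected query:
SELECT p.name, COUNT(c.id) FROM departments p LEFT JOIN staff c ON c.dept_id = p.id GROUP BY p.name

Result:
name        | COUNT(c.id)
------------+------------
Engineering | 1          
Legal       | 0          
Marketing   | 5          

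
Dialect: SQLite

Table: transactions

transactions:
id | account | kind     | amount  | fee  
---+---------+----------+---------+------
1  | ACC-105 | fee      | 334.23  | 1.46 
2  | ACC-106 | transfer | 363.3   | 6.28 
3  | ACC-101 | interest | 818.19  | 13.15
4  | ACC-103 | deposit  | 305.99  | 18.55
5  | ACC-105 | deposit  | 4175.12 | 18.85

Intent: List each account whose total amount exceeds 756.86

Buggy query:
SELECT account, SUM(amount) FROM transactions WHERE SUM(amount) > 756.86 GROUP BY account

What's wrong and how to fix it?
Bug: SUM(amount) is an aggregate, but WHERE filters rows before aggregation

Fix: Move the aggregate condition to a HAVING clause

Corrected query:
SELECT account, SUM(amount) FROM transactions GROUP BY account HAVING SUM(amount) > 756.86

Result:
account | SUM(amount)
--------+------------
ACC-101 | 818.19     
ACC-105 | 4509.35    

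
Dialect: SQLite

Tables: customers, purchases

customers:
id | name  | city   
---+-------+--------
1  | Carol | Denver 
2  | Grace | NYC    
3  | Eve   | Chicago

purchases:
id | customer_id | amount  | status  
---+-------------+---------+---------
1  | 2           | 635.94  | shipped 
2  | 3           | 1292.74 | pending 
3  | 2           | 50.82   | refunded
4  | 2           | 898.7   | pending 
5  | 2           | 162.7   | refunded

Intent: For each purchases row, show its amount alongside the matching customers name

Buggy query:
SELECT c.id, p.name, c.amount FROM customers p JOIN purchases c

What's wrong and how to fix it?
Bug: Missing join condition: each purchases row is matched to all customers rows instead of just its own

Fix: Add ON c.customer_id = p.id to the JOIN

Corrected query:
SELECT c.id, p.name, c.amount FROM customers p JOIN purchases c ON c.customer_id = p.id

Result:
id | name  | amount 
---+-------+--------
1  | Grace | 635.94 
2  | Eve   | 1292.74
3  | Grace | 50.82  
4  | Grace | 898.7  
5  | Grace | 162.7  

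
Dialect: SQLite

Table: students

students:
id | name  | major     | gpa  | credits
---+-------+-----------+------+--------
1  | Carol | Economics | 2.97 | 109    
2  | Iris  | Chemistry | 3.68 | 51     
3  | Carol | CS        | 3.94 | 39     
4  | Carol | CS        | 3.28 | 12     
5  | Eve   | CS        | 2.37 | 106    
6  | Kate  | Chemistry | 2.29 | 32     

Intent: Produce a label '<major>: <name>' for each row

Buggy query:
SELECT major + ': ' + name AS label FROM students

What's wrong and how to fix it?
Bug: '+' is numeric addition; on text columns SQLite converts them to 0 instead of concatenating

Fix: Use the || operator for string concatenation

Corrected query:
SELECT major || ': ' || name AS label FROM students

Result:
label           
----------------
Economics: Carol
Chemistry: Iris 
CS: Carol       
CS: Carol       
CS: Eve         
Chemistry: Kate 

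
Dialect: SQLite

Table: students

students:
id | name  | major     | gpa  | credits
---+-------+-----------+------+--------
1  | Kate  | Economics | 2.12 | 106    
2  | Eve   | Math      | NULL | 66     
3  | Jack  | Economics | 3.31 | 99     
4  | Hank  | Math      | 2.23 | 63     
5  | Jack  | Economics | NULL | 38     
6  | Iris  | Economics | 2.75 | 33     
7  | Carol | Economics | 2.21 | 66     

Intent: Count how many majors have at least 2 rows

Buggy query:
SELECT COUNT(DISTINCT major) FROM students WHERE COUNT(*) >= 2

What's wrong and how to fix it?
Bug: COUNT(*) cannot appear in WHERE; the per-group count doesn't exist yet

Fix: Group first with HAVING COUNT(*) >= 2, then COUNT the resulting groups

Corrected query:
SELECT COUNT(*) FROM (SELECT major FROM students GROUP BY major HAVING COUNT(*) >= 2)

Result:
COUNT(*)
--------
2       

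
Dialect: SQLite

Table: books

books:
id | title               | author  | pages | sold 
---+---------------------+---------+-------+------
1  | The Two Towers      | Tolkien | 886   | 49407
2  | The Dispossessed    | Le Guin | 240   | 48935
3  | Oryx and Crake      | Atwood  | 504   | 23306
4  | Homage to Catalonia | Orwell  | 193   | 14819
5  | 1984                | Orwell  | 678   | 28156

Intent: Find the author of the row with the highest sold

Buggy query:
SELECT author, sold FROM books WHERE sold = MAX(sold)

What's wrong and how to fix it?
Bug: MAX(sold) is an aggregate and cannot be used directly in WHERE

Fix: Wrap MAX in a scalar subquery so WHERE compares against a single value

Corrected query:
SELECT author, sold FROM books WHERE sold = (SELECT MAX(sold) FROM books)

Result:
author  | sold 
--------+------
Tolkien | 49407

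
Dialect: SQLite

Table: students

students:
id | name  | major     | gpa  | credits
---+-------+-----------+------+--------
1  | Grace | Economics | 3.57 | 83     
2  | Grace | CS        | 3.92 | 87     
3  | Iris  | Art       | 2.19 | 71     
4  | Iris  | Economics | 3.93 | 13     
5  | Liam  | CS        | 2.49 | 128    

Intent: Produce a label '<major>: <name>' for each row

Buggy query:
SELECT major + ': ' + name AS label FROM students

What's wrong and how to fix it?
Bug: SQLite uses || for string concatenation; + coerces text to numbers (yielding 0)

Fix: Use the || operator for string concatenation

Corrected query:
SELECT major || ': ' || name AS label FROM students

Result:
label           
----------------
Economics: Grace
CS: Grace       
Art: Iris       
Economics: Iris 
CS: Liam        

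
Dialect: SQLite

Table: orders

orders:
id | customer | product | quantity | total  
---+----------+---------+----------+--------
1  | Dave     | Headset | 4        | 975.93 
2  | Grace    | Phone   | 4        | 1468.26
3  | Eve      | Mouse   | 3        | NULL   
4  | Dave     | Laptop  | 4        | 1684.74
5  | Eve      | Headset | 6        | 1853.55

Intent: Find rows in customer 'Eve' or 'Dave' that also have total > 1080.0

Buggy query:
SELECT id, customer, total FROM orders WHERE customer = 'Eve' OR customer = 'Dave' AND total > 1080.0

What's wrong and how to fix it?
Bug: AND binds tighter than OR, so this parses as customer = 'Eve' OR (customer = 'Dave' AND total > 1080.0)

Fix: Add parentheses around the OR so the AND applies to both alternatives

Corrected query:
SELECT id, customer, total FROM orders WHERE (customer = 'Eve' OR customer = 'Dave') AND total > 1080.0

Result:
id | customer | total  
---+----------+--------
4  | Dave     | 1684.74
5  | Eve      | 1853.55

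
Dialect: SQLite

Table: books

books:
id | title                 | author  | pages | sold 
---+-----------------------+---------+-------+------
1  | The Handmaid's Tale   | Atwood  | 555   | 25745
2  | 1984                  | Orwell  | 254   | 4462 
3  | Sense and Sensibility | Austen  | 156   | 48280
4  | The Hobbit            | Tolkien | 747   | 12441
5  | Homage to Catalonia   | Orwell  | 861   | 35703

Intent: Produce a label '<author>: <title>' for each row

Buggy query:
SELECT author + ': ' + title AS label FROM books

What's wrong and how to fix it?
Bug: '+' is numeric addition; on text columns SQLite converts them to 0 instead of concatenating

Fix: Replace + with || to concatenate text

Corrected query:
SELECT author || ': ' || title AS label FROM books

Result:
label                        
-----------------------------
Atwood: The Handmaid's Tale  
Orwell: 1984                 
Austen: Sense and Sensibility
Tolkien: The Hobbit          
Orwell: Homage to Catalonia  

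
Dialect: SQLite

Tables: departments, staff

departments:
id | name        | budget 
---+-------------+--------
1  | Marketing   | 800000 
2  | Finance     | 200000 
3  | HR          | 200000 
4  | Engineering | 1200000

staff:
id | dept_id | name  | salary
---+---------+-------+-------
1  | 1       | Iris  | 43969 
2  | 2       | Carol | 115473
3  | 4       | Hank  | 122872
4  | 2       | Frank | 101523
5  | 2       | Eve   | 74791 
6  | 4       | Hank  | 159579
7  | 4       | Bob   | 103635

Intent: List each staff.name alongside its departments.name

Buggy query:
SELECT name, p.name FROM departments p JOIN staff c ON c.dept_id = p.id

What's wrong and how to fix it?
Bug: Both tables have a 'name' column; the unqualified reference is ambiguous

Fix: Qualify the column with its table alias (c.name)

Corrected query:
SELECT c.name, p.name FROM departments p JOIN staff c ON c.dept_id = p.id

Result:
name  | name       
------+------------
Iris  | Marketing  
Carol | Finance    
Hank  | Engineering
Frank | Finance    
Eve   | Finance    
Hank  | Engineering
Bob   | Engineering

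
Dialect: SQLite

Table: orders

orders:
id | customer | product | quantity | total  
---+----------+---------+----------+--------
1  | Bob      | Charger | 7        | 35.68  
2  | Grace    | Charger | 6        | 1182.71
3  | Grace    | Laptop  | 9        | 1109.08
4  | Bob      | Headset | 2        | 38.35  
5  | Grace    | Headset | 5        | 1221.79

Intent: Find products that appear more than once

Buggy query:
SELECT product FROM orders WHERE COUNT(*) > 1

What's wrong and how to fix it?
Bug: COUNT(*) is an aggregate and cannot be used in WHERE

Fix: GROUP BY product, then filter groups with HAVING COUNT(*) > 1

Corrected query:
SELECT product FROM orders GROUP BY product HAVING COUNT(*) > 1

Result:
product
-------
Charger
Headset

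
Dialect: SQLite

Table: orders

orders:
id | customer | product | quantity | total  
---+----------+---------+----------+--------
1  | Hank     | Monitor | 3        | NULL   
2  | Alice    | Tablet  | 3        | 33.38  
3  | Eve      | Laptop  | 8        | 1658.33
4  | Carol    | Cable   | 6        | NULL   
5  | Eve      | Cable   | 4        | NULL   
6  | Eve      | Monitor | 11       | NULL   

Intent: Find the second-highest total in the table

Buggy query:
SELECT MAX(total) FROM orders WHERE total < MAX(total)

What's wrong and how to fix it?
Bug: The inner MAX is an aggregate inside WHERE, which is not allowed

Fix: Put the inner MAX in a scalar subquery

Corrected query:
SELECT MAX(total) FROM orders WHERE total < (SELECT MAX(total) FROM orders)

Result:
MAX(total)
----------
33.38     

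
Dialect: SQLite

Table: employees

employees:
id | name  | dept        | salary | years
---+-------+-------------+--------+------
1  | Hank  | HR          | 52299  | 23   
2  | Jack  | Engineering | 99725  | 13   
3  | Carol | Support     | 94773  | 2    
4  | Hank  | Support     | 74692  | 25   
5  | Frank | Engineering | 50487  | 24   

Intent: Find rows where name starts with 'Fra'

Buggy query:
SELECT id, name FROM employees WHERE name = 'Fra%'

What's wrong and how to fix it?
Bug: '=' compares the literal string including the % character; pattern matching needs LIKE

Fix: Use LIKE for wildcard pattern matching

Corrected query:
SELECT id, name FROM employees WHERE name LIKE 'Fra%'

Result:
id | name 
---+------
5  | Frank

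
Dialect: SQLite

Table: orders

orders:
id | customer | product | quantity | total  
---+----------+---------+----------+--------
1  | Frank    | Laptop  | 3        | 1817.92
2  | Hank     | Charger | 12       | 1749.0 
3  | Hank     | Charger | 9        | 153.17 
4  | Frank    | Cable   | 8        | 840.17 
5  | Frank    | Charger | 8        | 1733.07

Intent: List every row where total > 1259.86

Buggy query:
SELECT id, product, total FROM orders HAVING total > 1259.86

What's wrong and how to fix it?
Bug: This is a non-aggregate query (no GROUP BY, no aggregates), so in SQLite the HAVING clause is invalid here; a row-level condition belongs in WHERE

Fix: Replace HAVING with WHERE since the condition applies to individual rows

Corrected query:
SELECT id, product, total FROM orders WHERE total > 1259.86

Result:
id | product | total  
---+---------+--------
1  | Laptop  | 1817.92
2  | Charger | 1749   
5  | Charger | 1733.07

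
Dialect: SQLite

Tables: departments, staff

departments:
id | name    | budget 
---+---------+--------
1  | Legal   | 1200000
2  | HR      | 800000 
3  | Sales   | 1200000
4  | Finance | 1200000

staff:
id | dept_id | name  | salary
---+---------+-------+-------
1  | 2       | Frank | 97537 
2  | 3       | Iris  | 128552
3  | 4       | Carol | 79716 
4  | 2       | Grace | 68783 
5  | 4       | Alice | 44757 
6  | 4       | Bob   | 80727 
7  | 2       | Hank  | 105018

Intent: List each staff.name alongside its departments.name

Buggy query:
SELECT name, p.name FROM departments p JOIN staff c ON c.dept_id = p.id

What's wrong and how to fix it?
Bug: 'name' exists in both joined tables, so the database can't tell which one is meant

Fix: Qualify the column with its table alias (c.name)

Corrected query:
SELECT c.name, p.name FROM departments p JOIN staff c ON c.dept_id = p.id

Result:
name  | name   
------+--------
Frank | HR     
Iris  | Sales  
Carol | Finance
Grace | HR     
Alice | Finance
Bob   | Finance
Hank  | HR     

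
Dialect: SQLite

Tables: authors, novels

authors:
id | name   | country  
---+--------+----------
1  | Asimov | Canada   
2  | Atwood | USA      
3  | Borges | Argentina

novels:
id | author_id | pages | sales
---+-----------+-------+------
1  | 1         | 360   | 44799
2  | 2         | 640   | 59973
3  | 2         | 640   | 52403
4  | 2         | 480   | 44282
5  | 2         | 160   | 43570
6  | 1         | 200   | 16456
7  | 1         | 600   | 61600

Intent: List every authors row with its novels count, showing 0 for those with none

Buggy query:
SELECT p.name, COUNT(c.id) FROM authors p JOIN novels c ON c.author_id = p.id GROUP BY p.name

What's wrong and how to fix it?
Bug: An inner join excludes parents with zero children

Fix: Use LEFT JOIN so parents without children still appear (COUNT(c.id) gives 0)

Corrected query:
SELECT p.name, COUNT(c.id) FROM authors p LEFT JOIN novels c ON c.author_id = p.id GROUP BY p.name

Result:
name   | COUNT(c.id)
-------+------------
Asimov | 3          
Atwood | 4          
Borges | 0          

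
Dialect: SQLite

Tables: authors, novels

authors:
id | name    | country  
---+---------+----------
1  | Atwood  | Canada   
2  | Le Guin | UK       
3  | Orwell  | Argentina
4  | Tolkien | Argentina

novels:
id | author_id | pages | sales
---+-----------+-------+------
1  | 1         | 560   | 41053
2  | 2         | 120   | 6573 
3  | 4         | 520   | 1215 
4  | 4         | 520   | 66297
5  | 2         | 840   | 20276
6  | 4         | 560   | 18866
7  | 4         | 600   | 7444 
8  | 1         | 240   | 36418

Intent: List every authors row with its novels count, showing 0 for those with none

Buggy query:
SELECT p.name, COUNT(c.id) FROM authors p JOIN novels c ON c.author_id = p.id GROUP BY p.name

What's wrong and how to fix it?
Bug: An inner join excludes parents with zero children

Fix: Switch to LEFT JOIN to retain unmatched parent rows

Corrected query:
SELECT p.name, COUNT(c.id) FROM authors p LEFT JOIN novels c ON c.author_id = p.id GROUP BY p.name

Result:
name    | COUNT(c.id)
--------+------------
Atwood  | 2          
Le Guin | 2          
Orwell  | 0          
Tolkien | 4          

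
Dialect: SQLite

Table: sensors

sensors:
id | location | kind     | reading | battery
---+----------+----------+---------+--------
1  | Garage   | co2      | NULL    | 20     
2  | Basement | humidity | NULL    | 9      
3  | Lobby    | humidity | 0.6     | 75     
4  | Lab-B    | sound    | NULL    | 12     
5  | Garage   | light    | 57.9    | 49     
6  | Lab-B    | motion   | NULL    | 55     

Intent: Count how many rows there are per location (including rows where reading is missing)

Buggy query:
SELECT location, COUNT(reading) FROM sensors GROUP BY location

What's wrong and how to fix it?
Bug: COUNT(column) counts non-NULL values only; rows with NULL reading aren't counted

Fix: Use COUNT(*) to count all rows regardless of NULL

Corrected query:
SELECT location, COUNT(*) FROM sensors GROUP BY location

Result:
location | COUNT(*)
---------+---------
Basement | 1       
Garage   | 2       
Lab-B    | 2       
Lobby    | 1       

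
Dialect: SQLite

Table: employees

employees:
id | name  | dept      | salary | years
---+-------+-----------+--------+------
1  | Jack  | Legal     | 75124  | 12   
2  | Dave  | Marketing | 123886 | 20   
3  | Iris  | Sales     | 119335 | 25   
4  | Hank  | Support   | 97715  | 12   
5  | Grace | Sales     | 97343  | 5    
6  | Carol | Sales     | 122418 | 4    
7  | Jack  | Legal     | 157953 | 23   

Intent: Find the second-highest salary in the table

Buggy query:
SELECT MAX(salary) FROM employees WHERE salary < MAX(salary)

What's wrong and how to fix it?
Bug: MAX(salary) on the right of the comparison is an aggregate-in-WHERE error

Fix: Compute the overall MAX in a subquery, then take MAX of rows below it

Corrected query:
SELECT MAX(salary) FROM employees WHERE salary < (SELECT MAX(salary) FROM employees)

Result:
MAX(salary)
-----------
123886     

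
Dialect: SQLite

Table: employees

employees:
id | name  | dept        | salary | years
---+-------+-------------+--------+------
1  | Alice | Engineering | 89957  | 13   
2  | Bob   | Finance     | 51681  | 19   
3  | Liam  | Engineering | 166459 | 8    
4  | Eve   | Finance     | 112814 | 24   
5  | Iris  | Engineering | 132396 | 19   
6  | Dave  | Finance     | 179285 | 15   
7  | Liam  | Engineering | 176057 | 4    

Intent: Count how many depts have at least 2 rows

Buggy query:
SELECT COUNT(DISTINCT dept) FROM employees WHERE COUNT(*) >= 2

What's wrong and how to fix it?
Bug: WHERE filters individual rows, not groups, so a group-level COUNT is invalid there

Fix: Use a subquery that GROUPs and filters with HAVING, then count its rows

Corrected query:
SELECT COUNT(*) FROM (SELECT dept FROM employees GROUP BY dept HAVING COUNT(*) >= 2)

Result:
COUNT(*)
--------
2       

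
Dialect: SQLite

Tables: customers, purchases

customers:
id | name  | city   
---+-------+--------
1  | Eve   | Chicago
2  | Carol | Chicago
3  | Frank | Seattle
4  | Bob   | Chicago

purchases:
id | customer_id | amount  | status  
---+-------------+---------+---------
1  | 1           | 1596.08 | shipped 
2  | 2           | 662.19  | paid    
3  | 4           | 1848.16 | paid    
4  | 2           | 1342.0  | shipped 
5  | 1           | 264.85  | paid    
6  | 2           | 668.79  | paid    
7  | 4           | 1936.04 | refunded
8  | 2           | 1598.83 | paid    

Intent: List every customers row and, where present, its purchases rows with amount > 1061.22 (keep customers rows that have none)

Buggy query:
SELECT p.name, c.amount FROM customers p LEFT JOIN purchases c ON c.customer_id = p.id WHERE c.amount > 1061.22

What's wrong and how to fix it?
Bug: A WHERE condition on the right-hand table after LEFT JOIN drops unmatched parents

Fix: Move the right-table condition into the ON clause so unmatched parents are kept

Corrected query:
SELECT p.name, c.amount FROM customers p LEFT JOIN purchases c ON c.customer_id = p.id AND c.amount > 1061.22

Result:
name  | amount 
------+--------
Eve   | 1596.08
Carol | 1342   
Carol | 1598.83
Frank | NULL   
Bob   | 1848.16
Bob   | 1936.04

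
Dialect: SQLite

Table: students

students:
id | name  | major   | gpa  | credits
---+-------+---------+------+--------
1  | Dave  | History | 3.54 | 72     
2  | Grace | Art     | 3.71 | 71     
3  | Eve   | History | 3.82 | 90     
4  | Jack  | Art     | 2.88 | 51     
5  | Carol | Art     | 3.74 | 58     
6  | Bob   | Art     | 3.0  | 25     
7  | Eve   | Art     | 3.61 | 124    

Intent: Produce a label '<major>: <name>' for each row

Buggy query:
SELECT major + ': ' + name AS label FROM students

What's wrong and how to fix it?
Bug: '+' is numeric addition; on text columns SQLite converts them to 0 instead of concatenating

Fix: Use the || operator for string concatenation

Corrected query:
SELECT major || ': ' || name AS label FROM students

Result:
label        
-------------
History: Dave
Art: Grace   
History: Eve 
Art: Jack    
Art: Carol   
Art: Bob     
Art: Eve     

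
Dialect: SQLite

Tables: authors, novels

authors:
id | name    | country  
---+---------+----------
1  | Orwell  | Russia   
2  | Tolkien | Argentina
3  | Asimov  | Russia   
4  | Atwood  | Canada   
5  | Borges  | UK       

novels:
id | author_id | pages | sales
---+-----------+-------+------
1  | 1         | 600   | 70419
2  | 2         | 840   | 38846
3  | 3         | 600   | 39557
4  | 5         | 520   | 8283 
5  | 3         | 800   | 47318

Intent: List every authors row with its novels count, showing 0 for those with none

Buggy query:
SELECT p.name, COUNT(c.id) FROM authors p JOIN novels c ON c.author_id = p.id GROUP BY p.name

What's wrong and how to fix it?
Bug: INNER JOIN drops authors rows that have no matching novels rows

Fix: Switch to LEFT JOIN to retain unmatched parent rows

Corrected query:
SELECT p.name, COUNT(c.id) FROM authors p LEFT JOIN novels c ON c.author_id = p.id GROUP BY p.name

Result:
name    | COUNT(c.id)
--------+------------
Asimov  | 2          
Atwood  | 0          
Borges  | 1          
Orwell  | 1          
Tolkien | 1          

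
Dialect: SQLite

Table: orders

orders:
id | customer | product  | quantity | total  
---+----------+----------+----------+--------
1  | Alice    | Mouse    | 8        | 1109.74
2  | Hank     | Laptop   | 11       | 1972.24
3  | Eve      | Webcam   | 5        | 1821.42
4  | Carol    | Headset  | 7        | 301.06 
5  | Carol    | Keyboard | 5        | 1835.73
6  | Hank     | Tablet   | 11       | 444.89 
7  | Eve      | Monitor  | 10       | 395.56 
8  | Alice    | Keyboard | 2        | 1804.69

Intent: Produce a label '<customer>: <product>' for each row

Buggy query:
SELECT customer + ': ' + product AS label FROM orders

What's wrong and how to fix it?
Bug: SQLite uses || for string concatenation; + coerces text to numbers (yielding 0)

Fix: Use the || operator for string concatenation

Corrected query:
SELECT customer || ': ' || product AS label FROM orders

Result:
label          
---------------
Alice: Mouse   
Hank: Laptop   
Eve: Webcam    
Carol: Headset 
Carol: Keyboard
Hank: Tablet   
Eve: Monitor   
Alice: Keyboard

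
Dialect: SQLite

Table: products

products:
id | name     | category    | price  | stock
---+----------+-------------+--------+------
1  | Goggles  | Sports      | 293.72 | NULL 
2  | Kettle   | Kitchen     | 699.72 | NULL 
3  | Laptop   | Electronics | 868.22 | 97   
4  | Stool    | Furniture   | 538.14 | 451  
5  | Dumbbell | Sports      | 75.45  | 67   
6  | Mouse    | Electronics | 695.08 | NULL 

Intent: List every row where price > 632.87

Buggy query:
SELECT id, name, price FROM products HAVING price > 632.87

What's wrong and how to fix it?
Bug: HAVING filters the output of aggregation, but this query has no GROUP BY and no aggregate functions, so SQLite rejects it (HAVING clause on a non-aggregate query); the condition here is per row

Fix: Use WHERE for row-level filtering

Corrected query:
SELECT id, name, price FROM products WHERE price > 632.87

Result:
id | name   | price 
---+--------+-------
2  | Kettle | 699.72
3  | Laptop | 868.22
6  | Mouse  | 695.08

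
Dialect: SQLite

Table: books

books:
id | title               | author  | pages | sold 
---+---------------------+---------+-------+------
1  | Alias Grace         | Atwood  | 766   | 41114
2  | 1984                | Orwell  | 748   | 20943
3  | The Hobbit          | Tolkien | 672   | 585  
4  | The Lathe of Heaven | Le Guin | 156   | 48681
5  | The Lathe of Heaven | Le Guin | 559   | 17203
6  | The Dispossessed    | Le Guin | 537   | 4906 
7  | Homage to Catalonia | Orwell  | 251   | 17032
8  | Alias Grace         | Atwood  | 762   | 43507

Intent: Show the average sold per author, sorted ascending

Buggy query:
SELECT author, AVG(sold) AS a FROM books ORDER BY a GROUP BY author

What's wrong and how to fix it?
Bug: GROUP BY must precede ORDER BY

Fix: Move ORDER BY to the end, after GROUP BY

Corrected query:
SELECT author, AVG(sold) AS a FROM books GROUP BY author ORDER BY a

Result:
author  | a           
--------+-------------
Tolkien | 585         
Orwell  | 18987.5     
Le Guin | 23596.666667
Atwood  | 42310.5     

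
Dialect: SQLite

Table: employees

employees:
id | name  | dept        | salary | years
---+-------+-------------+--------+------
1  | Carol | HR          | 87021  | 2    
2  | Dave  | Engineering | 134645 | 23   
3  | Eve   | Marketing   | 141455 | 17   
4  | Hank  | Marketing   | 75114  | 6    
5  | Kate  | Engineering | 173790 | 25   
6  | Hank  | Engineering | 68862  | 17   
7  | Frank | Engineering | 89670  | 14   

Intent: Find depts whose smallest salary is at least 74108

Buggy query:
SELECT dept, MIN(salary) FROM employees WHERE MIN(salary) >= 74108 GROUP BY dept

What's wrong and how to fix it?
Bug: Aggregates like MIN are computed per group after WHERE runs

Fix: Use HAVING for the per-group MIN condition

Corrected query:
SELECT dept, MIN(salary) FROM employees GROUP BY dept HAVING MIN(salary) >= 74108

Result:
dept      | MIN(salary)
----------+------------
HR        | 87021      
Marketing | 75114      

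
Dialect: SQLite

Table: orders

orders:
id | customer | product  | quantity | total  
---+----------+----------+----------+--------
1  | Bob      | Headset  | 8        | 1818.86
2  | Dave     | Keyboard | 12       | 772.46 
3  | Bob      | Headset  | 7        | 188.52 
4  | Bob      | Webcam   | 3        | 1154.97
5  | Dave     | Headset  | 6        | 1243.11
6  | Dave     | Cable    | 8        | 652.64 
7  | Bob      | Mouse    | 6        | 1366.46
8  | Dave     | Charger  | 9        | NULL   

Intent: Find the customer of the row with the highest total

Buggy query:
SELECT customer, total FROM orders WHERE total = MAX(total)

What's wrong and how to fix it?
Bug: MAX(total) is an aggregate and cannot be used directly in WHERE

Fix: Use a subquery: WHERE total = (SELECT MAX(total) FROM orders)

Corrected query:
SELECT customer, total FROM orders WHERE total = (SELECT MAX(total) FROM orders)

Result:
customer | total  
---------+--------
Bob      | 1818.86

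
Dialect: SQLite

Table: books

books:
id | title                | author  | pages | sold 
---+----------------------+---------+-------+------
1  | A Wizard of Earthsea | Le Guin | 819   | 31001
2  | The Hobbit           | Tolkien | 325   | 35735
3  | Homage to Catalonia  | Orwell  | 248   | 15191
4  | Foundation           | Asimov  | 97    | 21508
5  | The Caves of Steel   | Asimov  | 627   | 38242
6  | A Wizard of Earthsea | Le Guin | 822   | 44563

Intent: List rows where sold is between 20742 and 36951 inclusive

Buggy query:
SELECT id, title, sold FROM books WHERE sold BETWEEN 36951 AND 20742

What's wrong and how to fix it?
Bug: BETWEEN expects the lower bound first; with 36951 AND 20742 the range is empty

Fix: Swap the bounds so the smaller value comes first

Corrected query:
SELECT id, title, sold FROM books WHERE sold BETWEEN 20742 AND 36951

Result:
id | title                | sold 
---+----------------------+------
1  | A Wizard of Earthsea | 31001
2  | The Hobbit           | 35735
4  | Foundation           | 21508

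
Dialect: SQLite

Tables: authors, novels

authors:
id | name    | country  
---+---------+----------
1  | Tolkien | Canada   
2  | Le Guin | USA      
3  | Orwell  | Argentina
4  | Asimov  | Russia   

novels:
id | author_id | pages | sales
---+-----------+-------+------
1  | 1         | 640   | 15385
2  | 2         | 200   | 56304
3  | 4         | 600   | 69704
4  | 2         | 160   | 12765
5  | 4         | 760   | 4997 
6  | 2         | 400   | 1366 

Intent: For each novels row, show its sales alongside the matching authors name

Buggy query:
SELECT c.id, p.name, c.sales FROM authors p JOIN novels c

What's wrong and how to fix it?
Bug: JOIN with no ON clause produces a cartesian product; every novels row pairs with every authors row

Fix: Specify the join condition linking the foreign key to the parent id

Corrected query:
SELECT c.id, p.name, c.sales FROM authors p JOIN novels c ON c.author_id = p.id

Result:
id | name    | sales
---+---------+------
1  | Tolkien | 15385
2  | Le Guin | 56304
3  | Asimov  | 69704
4  | Le Guin | 12765
5  | Asimov  | 4997 
6  | Le Guin | 1366 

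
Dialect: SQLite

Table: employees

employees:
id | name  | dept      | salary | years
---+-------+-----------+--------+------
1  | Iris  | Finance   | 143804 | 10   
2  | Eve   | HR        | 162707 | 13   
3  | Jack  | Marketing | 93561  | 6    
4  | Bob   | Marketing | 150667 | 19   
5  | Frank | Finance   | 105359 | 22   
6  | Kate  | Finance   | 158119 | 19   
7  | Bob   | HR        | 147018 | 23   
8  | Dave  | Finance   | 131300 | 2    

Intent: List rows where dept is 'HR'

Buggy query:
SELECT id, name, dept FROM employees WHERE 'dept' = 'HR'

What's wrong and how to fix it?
Bug: Single quotes denote string literals in SQL; the column name is being compared as a constant string

Fix: Remove the quotes around the column name (or use double quotes for an identifier)

Corrected query:
SELECT id, name, dept FROM employees WHERE dept = 'HR'

Result:
id | name | dept
---+------+-----
2  | Eve  | HR  
7  | Bob  | HR  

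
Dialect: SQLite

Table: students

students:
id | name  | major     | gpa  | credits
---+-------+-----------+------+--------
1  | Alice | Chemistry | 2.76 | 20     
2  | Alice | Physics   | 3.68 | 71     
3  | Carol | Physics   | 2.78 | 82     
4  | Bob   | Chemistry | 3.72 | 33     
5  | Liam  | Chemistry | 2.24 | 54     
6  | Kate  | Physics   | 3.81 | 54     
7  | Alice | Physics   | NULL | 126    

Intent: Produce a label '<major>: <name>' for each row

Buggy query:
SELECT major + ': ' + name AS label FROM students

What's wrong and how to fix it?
Bug: '+' is numeric addition; on text columns SQLite converts them to 0 instead of concatenating

Fix: Use the || operator for string concatenation

Corrected query:
SELECT major || ': ' || name AS label FROM students

Result:
label           
----------------
Chemistry: Alice
Physics: Alice  
Physics: Carol  
Chemistry: Bob  
Chemistry: Liam 
Physics: Kate   
Physics: Alice  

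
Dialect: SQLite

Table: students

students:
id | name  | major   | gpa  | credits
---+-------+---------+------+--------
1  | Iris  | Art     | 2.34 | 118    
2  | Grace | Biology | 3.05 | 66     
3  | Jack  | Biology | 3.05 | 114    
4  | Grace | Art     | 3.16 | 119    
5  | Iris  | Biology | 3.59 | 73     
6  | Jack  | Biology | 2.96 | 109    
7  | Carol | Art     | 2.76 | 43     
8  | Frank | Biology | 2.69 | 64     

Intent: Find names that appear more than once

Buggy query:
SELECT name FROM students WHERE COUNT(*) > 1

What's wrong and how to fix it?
Bug: COUNT(*) is an aggregate and cannot be used in WHERE

Fix: Group first, then use HAVING for the count condition

Corrected query:
SELECT name FROM students GROUP BY name HAVING COUNT(*) > 1

Result:
name 
-----
Grace
Iris 
Jack 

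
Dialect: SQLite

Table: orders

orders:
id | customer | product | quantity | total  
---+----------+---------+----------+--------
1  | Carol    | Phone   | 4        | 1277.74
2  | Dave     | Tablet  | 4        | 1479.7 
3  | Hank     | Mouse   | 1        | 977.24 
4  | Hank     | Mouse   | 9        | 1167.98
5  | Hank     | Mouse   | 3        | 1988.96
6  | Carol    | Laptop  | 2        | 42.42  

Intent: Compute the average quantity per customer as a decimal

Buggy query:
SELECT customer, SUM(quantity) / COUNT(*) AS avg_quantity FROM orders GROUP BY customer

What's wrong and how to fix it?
Bug: Both operands are integers, so '/' performs integer division and truncates

Fix: Multiply by 1.0 (or CAST to REAL) to force floating-point division

Corrected query:
SELECT customer, SUM(quantity) * 1.0 / COUNT(*) AS avg_quantity FROM orders GROUP BY customer

Result:
customer | avg_quantity
---------+-------------
Carol    | 3           
Dave     | 4           
Hank     | 4.333333    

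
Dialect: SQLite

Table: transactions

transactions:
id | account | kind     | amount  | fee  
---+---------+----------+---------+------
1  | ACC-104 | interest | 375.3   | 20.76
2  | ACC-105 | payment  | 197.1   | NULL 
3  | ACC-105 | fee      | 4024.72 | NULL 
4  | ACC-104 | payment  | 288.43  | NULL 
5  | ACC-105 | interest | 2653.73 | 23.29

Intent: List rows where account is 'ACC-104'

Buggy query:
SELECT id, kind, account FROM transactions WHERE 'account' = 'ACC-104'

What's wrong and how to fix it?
Bug: 'account' in single quotes is a string literal, not the column; the comparison is literal-vs-literal and never true

Fix: Remove the quotes around the column name (or use double quotes for an identifier)

Corrected query:
SELECT id, kind, account FROM transactions WHERE account = 'ACC-104'

Result:
id | kind     | account
---+----------+--------
1  | interest | ACC-104
4  | payment  | ACC-104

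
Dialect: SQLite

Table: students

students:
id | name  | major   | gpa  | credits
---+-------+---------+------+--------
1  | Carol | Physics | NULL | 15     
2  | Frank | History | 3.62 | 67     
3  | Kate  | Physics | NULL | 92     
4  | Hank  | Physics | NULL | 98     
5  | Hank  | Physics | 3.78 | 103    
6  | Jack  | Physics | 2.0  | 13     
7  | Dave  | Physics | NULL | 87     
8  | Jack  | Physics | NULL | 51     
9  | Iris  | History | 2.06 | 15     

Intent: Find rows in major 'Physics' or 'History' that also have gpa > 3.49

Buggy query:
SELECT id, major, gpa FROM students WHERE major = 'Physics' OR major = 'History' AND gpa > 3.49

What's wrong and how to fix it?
Bug: AND binds tighter than OR, so this parses as major = 'Physics' OR (major = 'History' AND gpa > 3.49)

Fix: Group the OR with parentheses (or use IN), then AND the threshold

Corrected query:
SELECT id, major, gpa FROM students WHERE (major = 'Physics' OR major = 'History') AND gpa > 3.49

Result:
id | major   | gpa 
---+---------+-----
2  | History | 3.62
5  | Physics | 3.78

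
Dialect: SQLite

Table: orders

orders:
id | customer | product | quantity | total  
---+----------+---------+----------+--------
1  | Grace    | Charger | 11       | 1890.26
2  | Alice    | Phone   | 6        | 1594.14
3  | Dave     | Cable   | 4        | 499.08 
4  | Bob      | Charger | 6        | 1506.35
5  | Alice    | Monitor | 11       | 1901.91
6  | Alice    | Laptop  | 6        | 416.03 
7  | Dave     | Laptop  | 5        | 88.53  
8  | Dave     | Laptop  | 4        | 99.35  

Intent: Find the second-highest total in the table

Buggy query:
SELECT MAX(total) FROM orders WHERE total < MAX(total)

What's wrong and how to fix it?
Bug: The inner MAX is an aggregate inside WHERE, which is not allowed

Fix: Compute the overall MAX in a subquery, then take MAX of rows below it

Corrected query:
SELECT MAX(total) FROM orders WHERE total < (SELECT MAX(total) FROM orders)

Result:
MAX(total)
----------
1890.26   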